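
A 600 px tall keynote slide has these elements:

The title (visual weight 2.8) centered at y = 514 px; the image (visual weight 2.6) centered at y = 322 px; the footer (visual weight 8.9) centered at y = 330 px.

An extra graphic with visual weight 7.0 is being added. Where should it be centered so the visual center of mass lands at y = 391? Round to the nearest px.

y ≈ 445

New total weight: (2.8 + 2.6 + 8.9) + 7.0 = 21.3.
Along y: (5213.4 + 7.0·y) / 21.3 = 391 (existing moment 2.8·514 + 2.6·322 + 8.9·330 = 5213.4) ⇒ y = (8328.3 − 5213.4) / 7.0 ≈ 444.99.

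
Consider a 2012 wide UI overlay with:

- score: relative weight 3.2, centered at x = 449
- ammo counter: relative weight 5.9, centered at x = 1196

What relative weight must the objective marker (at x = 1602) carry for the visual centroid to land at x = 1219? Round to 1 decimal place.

w ≈ 6.8

Known weights sum to 3.2 + 5.9 = 9.1; their moment is 3.2·449 + 5.9·1196 = 8493.2.
Balance at x = 1219 requires (8493.2 + w·1602) / (9.1 + w) = 1219.
So w = (1219·9.1 − 8493.2)/(1602 − 1219) = 2599.7/383 ≈ 6.79.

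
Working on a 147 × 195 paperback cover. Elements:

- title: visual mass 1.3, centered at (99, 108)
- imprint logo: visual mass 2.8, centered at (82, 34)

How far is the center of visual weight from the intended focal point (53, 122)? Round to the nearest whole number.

Weights sum to 1.3 + 2.8 = 4.1.
x: (1.3·99 + 2.8·82) / 4.1 = 358.3 / 4.1 ≈ 87.39
y: (1.3·108 + 2.8·34) / 4.1 = 235.6 / 4.1 ≈ 57.46
Relative to (53, 122): Δ = (34.39, -64.54); |Δ| = √(34.39² + -64.54²) ≈ 73.13.

≈ 73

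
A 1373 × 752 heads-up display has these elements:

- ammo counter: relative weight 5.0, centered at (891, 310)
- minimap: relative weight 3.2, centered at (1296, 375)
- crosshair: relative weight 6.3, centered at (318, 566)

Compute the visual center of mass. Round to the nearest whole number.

Weights sum to 5.0 + 3.2 + 6.3 = 14.5.
x: (5.0·891 + 3.2·1296 + 6.3·318) / 14.5 = 10605.6 / 14.5 ≈ 731.42
y: (5.0·310 + 3.2·375 + 6.3·566) / 14.5 = 6315.8 / 14.5 ≈ 435.57

(731, 436)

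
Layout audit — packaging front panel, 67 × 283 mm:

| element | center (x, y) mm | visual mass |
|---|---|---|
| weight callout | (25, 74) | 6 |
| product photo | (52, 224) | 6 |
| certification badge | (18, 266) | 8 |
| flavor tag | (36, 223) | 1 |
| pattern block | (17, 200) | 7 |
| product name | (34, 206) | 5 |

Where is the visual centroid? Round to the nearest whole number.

Total weight = 6 + 6 + 8 + 1 + 7 + 5 = 33.
x: moment 931 / weight 33 ≈ 28.21
Σw·y = 6569; ȳ = 6569/33 ≈ 199.06.

(28, 199)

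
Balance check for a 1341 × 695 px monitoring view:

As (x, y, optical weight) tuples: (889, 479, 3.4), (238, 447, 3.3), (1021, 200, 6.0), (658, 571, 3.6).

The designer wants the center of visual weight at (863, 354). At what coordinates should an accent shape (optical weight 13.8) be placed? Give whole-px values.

After adding the accent shape, total weight = 3.4 + 3.3 + 6.0 + 3.6 + 13.8 = 30.1.
x: target moment 30.1×863 = 25976.3; current 3.4·889 + 3.3·238 + 6.0·1021 + 3.6·658 = 12302.8; the accent shape supplies 13673.5, so x = 13673.5/13.8 ≈ 990.83.
y: target moment 30.1×354 = 10655.4; current 3.4·479 + 3.3·447 + 6.0·200 + 3.6·571 = 6359.3; the accent shape supplies 4296.1, so y = 4296.1/13.8 ≈ 311.31.

(991, 311)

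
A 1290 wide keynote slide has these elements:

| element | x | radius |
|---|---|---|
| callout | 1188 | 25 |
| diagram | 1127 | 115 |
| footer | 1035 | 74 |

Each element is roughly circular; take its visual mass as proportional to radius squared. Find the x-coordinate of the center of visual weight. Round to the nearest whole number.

Weights ∝ r²: callout 25² = 625, diagram 115² = 13225, footer 74² = 5476; Σw = 19326.
x-moment: 625·1188 + 13225·1127 + 5476·1035 = 21314735; centroid 21314735/19326 ≈ 1102.90.

x ≈ 1103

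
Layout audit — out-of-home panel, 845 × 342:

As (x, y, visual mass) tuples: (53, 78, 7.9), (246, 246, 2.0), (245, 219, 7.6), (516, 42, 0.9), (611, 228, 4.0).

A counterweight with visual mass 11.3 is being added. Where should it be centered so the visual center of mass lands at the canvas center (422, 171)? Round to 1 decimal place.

(755.8, 180.6)

With the counterweight, Σw becomes 7.9 + 2.0 + 7.6 + 0.9 + 4.0 + 11.3 = 33.7.
Along x: (5681.1 + 11.3·x) / 33.7 = 422 (existing moment 7.9·53 + 2.0·246 + 7.6·245 + 0.9·516 + 4.0·611 = 5681.1) ⇒ x = (14221.4 − 5681.1) / 11.3 ≈ 755.78.
Along y: (3722.4 + 11.3·y) / 33.7 = 171 (existing moment 7.9·78 + 2.0·246 + 7.6·219 + 0.9·42 + 4.0·228 = 3722.4) ⇒ y = (5762.7 − 3722.4) / 11.3 ≈ 180.56.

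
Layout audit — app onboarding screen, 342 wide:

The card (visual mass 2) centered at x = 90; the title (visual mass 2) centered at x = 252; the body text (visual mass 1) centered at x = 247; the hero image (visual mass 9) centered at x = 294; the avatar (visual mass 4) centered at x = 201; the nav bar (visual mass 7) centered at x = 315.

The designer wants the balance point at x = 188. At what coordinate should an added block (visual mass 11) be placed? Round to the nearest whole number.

x ≈ 17

After adding the added block, total weight = 2 + 2 + 1 + 9 + 4 + 7 + 11 = 36.
x: target moment 36×188 = 6768; current 2·90 + 2·252 + 1·247 + 9·294 + 4·201 + 7·315 = 6586; the added block supplies 182, so x = 182/11 ≈ 16.55.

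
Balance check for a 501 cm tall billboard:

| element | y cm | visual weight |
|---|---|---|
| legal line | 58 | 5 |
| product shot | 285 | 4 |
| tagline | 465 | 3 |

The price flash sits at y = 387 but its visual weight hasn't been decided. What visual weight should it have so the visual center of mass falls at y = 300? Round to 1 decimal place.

Known weights sum to 5 + 4 + 3 = 12; their moment is 5·58 + 4·285 + 3·465 = 2825.
Balance at y = 300 requires (2825 + w·387) / (12 + w) = 300.
Rearranging, w·(387 − 300) = 300·12 − 2825 = 775, so w ≈ 775/87 = 8.91.

w ≈ 8.9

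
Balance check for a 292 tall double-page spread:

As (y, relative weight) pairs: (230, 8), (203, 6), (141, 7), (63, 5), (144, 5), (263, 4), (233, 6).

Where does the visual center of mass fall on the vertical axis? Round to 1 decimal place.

y ≈ 183.7

Σw = 8 + 6 + 7 + 5 + 5 + 4 + 6 = 41.
y-moment: 8·230 + 6·203 + 7·141 + 5·63 + 5·144 + 4·263 + 6·233 = 7530; centroid 7530/41 ≈ 183.66.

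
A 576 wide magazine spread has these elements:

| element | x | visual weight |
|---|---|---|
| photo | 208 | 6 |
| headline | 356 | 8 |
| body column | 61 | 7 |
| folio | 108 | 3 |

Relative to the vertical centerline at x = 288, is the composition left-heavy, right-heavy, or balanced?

left-heavy

Σw = 6 + 8 + 7 + 3 = 24.
x: (6·208 + 8·356 + 7·61 + 3·108) / 24 = 4847 / 24 ≈ 201.96
202.0 lies left of the midline 288, so the layout is left-heavy.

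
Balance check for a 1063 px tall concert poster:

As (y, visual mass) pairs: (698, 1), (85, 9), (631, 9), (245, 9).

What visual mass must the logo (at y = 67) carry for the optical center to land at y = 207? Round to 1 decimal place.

w ≈ 25.4

Existing Σw = 28 (1 + 9 + 9 + 9); existing moment 1·698 + 9·85 + 9·631 + 9·245 = 9347.
Set Σw·y/Σw = 207: (9347 + 67w) = 207·(28 + w).
Rearranging, w·(67 − 207) = 207·28 − 9347 = -3551, so w ≈ -3551/-140 = 25.36.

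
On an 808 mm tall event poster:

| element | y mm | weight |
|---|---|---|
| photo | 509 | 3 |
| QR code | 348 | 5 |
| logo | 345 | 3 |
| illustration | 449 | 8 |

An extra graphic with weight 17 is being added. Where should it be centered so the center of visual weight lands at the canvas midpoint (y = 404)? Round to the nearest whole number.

y ≈ 391

With the extra graphic, Σw becomes 3 + 5 + 3 + 8 + 17 = 36.
y: target moment 36×404 = 14544; current 3·509 + 5·348 + 3·345 + 8·449 = 7894; the extra graphic supplies 6650, so y = 6650/17 ≈ 391.18.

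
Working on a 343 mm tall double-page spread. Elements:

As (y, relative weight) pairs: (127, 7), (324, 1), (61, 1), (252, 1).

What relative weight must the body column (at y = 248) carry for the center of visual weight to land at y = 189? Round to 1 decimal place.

w ≈ 6.2

Fixed elements: Σw = 7 + 1 + 1 + 1 = 10, Σw·y = 7·127 + 1·324 + 1·61 + 1·252 = 1526.
Balance at y = 189 requires (1526 + w·248) / (10 + w) = 189.
Solving: w = (189·10 − 1526) / (248 − 189) = 364 / 59 ≈ 6.17.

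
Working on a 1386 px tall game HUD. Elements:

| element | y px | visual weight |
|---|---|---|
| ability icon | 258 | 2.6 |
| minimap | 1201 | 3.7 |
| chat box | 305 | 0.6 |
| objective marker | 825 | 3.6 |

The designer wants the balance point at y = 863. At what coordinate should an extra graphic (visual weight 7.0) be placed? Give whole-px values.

y ≈ 976

With the extra graphic, Σw becomes 2.6 + 3.7 + 0.6 + 3.6 + 7.0 = 17.5.
y: target moment 17.5×863 = 15102.5; current 2.6·258 + 3.7·1201 + 0.6·305 + 3.6·825 = 8267.5; the extra graphic supplies 6835.0, so y = 6835.0/7.0 ≈ 976.43.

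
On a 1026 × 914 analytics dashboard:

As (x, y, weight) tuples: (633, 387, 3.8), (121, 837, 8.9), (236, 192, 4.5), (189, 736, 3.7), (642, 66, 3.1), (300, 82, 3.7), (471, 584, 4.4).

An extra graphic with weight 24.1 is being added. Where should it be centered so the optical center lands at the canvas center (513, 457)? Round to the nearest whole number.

(764, 419)

After adding the extra graphic, total weight = 3.8 + 8.9 + 4.5 + 3.7 + 3.1 + 3.7 + 4.4 + 24.1 = 56.2.
x: need Σw·x = 56.2·513 = 28830.6. Existing = 3.8·633 + 8.9·121 + 4.5·236 + 3.7·189 + 3.1·642 + 3.7·300 + 4.4·471 = 10416.2. Remainder 18414.4 / 24.1 ≈ 764.08.
y: need Σw·y = 56.2·457 = 25683.4. Existing = 3.8·387 + 8.9·837 + 4.5·192 + 3.7·736 + 3.1·66 + 3.7·82 + 4.4·584 = 15584.7. Remainder 10098.7 / 24.1 ≈ 419.03.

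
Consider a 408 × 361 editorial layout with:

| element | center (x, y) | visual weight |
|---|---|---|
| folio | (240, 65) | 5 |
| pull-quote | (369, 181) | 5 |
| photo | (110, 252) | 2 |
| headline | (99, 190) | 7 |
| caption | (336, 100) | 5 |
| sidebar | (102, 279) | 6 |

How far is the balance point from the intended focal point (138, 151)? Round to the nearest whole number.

≈ 74

Σw = 5 + 5 + 2 + 7 + 5 + 6 = 30.
Σw·x = 6250; x̄ = 6250/30 ≈ 208.33.
y: moment 5238 / weight 30 ≈ 174.60
Relative to (138, 151): Δ = (70.33, 23.60); |Δ| = √(70.33² + 23.60²) ≈ 74.19.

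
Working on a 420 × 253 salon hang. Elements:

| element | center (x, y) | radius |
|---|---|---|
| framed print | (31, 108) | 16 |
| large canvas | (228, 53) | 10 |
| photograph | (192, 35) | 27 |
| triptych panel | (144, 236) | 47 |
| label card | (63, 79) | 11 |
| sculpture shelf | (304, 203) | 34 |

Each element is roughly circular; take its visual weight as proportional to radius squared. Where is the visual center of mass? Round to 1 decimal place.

(185.5, 180.3)

Weights ∝ r²: framed print 16² = 256, large canvas 10² = 100, photograph 27² = 729, triptych panel 47² = 2209, label card 11² = 121, sculpture shelf 34² = 1156; Σw = 4571.
x-moment: 256·31 + 100·228 + 729·192 + 2209·144 + 121·63 + 1156·304 = 847847; centroid 847847/4571 ≈ 185.48.
y-moment: 256·108 + 100·53 + 729·35 + 2209·236 + 121·79 + 1156·203 = 824014; centroid 824014/4571 ≈ 180.27.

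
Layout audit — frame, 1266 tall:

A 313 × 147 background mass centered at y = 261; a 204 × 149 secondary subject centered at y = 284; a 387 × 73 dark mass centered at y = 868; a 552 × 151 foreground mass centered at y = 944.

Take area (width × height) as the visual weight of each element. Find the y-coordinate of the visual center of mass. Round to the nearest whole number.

Taking area as weight: background mass 313·147 = 46011, secondary subject 204·149 = 30396, dark mass 387·73 = 28251, foreground mass 552·151 = 83352. Sum 188010.
y-moment: 46011·261 + 30396·284 + 28251·868 + 83352·944 = 123847491; centroid 123847491/188010 ≈ 658.73.

y ≈ 659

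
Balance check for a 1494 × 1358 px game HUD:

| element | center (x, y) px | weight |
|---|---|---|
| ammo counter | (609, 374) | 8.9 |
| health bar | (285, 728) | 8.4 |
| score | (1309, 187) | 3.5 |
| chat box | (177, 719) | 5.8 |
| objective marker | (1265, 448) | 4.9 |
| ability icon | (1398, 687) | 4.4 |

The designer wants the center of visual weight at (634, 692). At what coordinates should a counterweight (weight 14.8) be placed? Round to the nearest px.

(431, 1054)

New total weight: (8.9 + 8.4 + 3.5 + 5.8 + 4.9 + 4.4) + 14.8 = 50.7.
Along x: (25771.9 + 14.8·x) / 50.7 = 634 (existing moment 8.9·609 + 8.4·285 + 3.5·1309 + 5.8·177 + 4.9·1265 + 4.4·1398 = 25771.9) ⇒ x = (32143.8 − 25771.9) / 14.8 ≈ 430.53.
Along y: (19486.5 + 14.8·y) / 50.7 = 692 (existing moment 8.9·374 + 8.4·728 + 3.5·187 + 5.8·719 + 4.9·448 + 4.4·687 = 19486.5) ⇒ y = (35084.4 − 19486.5) / 14.8 ≈ 1053.91.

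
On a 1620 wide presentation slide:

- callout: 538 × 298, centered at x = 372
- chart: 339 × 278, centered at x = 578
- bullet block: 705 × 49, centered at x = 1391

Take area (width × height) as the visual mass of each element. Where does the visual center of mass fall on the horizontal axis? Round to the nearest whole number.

Areas: callout 538·298 = 160324, chart 339·278 = 94242, bullet block 705·49 = 34545. Total weight = 289111.
Σw·x = 160324·372 + 94242·578 + 34545·1391 = 162164499, so x̄ = 162164499/289111 ≈ 560.91.

x ≈ 561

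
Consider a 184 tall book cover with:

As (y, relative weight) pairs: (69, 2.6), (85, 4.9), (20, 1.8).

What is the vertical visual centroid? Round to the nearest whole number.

y ≈ 68

Σw = 2.6 + 4.9 + 1.8 = 9.3.
Σw·y = 2.6·69 + 4.9·85 + 1.8·20 = 631.9, so ȳ = 631.9/9.3 ≈ 67.95.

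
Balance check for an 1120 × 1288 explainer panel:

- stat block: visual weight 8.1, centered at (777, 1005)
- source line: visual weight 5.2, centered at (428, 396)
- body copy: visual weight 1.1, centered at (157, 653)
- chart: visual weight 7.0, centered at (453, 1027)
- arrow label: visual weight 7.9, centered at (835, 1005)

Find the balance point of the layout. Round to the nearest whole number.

(630, 889)

Σw = 8.1 + 5.2 + 1.1 + 7.0 + 7.9 = 29.3.
x: (8.1·777 + 5.2·428 + 1.1·157 + 7.0·453 + 7.9·835) / 29.3 = 18459.5 / 29.3 ≈ 630.02
y: (8.1·1005 + 5.2·396 + 1.1·653 + 7.0·1027 + 7.9·1005) / 29.3 = 26046.5 / 29.3 ≈ 888.96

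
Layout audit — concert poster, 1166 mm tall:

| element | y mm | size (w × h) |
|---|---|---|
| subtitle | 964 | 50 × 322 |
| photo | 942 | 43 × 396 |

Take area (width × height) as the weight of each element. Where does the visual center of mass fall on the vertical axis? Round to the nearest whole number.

y ≈ 953

Areas → weights: subtitle 50·322 = 16100, photo 43·396 = 17028; Σw = 33128.
y: (16100·964 + 17028·942) / 33128 = 31560776 / 33128 ≈ 952.69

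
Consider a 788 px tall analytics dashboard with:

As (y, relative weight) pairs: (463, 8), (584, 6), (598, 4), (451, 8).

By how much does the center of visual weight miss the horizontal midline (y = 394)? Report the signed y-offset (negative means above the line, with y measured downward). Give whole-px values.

≈ 114 px

Total weight = 8 + 6 + 4 + 8 = 26.
Σw·y = 8·463 + 6·584 + 4·598 + 8·451 = 13208, so ȳ = 13208/26 ≈ 508.00.
Difference: 508.00 − 394 ≈ 114.00.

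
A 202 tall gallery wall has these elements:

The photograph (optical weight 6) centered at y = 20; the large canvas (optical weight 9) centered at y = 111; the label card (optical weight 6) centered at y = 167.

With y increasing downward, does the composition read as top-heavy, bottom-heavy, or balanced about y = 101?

balanced

Σw = 6 + 9 + 6 = 21.
Σw·y = 6·20 + 9·111 + 6·167 = 2121, so ȳ = 2121/21 ≈ 101.00.
The centroid 101.00 matches the midline at 101, so the layout is balanced.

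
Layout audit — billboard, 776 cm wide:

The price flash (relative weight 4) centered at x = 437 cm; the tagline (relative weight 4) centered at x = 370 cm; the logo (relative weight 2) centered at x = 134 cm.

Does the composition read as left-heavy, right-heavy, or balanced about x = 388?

Σw = 4 + 4 + 2 = 10.
Σw·x = 4·437 + 4·370 + 2·134 = 3496, so x̄ = 3496/10 ≈ 349.60.
349.6 vs midline 388 → left-heavy.

left-heavy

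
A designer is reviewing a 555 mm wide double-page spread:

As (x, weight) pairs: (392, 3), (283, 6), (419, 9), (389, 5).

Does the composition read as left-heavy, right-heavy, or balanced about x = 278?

right-heavy

Σw = 3 + 6 + 9 + 5 = 23.
x-moment: 3·392 + 6·283 + 9·419 + 5·389 = 8590; centroid 8590/23 ≈ 373.48.
Since 373.5 is right of 278, the composition reads right-heavy.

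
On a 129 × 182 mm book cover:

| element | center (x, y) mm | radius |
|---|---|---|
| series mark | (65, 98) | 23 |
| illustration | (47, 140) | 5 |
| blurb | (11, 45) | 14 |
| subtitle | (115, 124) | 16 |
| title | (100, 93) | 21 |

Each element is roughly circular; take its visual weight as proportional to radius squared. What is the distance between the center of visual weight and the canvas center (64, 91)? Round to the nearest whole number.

Weights ∝ r²: series mark 23² = 529, illustration 5² = 25, blurb 14² = 196, subtitle 16² = 256, title 21² = 441; Σw = 1447.
x: (529·65 + 25·47 + 196·11 + 256·115 + 441·100) / 1447 = 111256 / 1447 ≈ 76.89
y: (529·98 + 25·140 + 196·45 + 256·124 + 441·93) / 1447 = 136919 / 1447 ≈ 94.62
Relative to (64, 91): Δ = (12.89, 3.62); |Δ| = √(12.89² + 3.62²) ≈ 13.39.

≈ 13 mm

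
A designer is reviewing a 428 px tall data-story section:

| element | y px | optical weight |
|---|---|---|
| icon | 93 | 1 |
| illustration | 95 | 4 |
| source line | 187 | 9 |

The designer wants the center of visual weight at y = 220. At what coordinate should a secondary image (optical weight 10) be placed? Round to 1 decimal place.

With the secondary image, Σw becomes 1 + 4 + 9 + 10 = 24.
y: target moment 24×220 = 5280; current 1·93 + 4·95 + 9·187 = 2156; the secondary image supplies 3124, so y = 3124/10 ≈ 312.40.

y ≈ 312.4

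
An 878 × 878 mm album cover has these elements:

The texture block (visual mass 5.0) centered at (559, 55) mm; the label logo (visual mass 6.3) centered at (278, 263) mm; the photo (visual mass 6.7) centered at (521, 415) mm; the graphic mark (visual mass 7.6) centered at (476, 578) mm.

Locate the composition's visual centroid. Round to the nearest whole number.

(455, 356)

Weights sum to 5.0 + 6.3 + 6.7 + 7.6 = 25.6.
x-moment: 5.0·559 + 6.3·278 + 6.7·521 + 7.6·476 = 11654.7; centroid 11654.7/25.6 ≈ 455.26.
y-moment: 5.0·55 + 6.3·263 + 6.7·415 + 7.6·578 = 9105.2; centroid 9105.2/25.6 ≈ 355.67.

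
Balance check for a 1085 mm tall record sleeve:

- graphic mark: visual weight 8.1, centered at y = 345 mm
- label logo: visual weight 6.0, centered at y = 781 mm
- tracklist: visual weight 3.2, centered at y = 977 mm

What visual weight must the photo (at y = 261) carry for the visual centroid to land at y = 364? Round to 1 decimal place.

Existing Σw = 17.3 (8.1 + 6.0 + 3.2); existing moment 8.1·345 + 6.0·781 + 3.2·977 = 10606.9.
For the centroid to hit 364: (10606.9 + w·261) / (17.3 + w) = 364.
Solving: w = (364·17.3 − 10606.9) / (261 − 364) = -4309.7 / -103 ≈ 41.84.

w ≈ 41.8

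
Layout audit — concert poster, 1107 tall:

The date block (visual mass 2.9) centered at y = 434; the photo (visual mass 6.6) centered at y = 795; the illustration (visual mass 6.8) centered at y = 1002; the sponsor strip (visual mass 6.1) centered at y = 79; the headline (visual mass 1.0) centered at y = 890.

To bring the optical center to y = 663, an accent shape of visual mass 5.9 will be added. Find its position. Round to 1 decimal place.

y ≈ 802.5

New total weight: (2.9 + 6.6 + 6.8 + 6.1 + 1.0) + 5.9 = 29.3.
Along y: (14691.1 + 5.9·y) / 29.3 = 663 (existing moment 2.9·434 + 6.6·795 + 6.8·1002 + 6.1·79 + 1.0·890 = 14691.1) ⇒ y = (19425.9 − 14691.1) / 5.9 ≈ 802.51.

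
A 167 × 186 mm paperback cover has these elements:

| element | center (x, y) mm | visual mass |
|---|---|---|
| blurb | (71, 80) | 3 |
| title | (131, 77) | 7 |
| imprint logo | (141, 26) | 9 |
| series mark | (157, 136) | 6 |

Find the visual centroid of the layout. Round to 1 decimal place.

(133.6, 73.2)

Σw = 3 + 7 + 9 + 6 = 25.
Σw·x = 3·71 + 7·131 + 9·141 + 6·157 = 3341, so x̄ = 3341/25 ≈ 133.64.
Σw·y = 3·80 + 7·77 + 9·26 + 6·136 = 1829, so ȳ = 1829/25 ≈ 73.16.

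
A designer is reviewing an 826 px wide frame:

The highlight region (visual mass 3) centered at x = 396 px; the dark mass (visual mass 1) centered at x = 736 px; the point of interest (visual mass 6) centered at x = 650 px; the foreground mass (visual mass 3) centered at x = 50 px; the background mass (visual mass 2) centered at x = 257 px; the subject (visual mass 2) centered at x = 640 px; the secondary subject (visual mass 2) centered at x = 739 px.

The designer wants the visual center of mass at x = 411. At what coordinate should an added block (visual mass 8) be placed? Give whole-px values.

x ≈ 231

With the added block, Σw becomes 3 + 1 + 6 + 3 + 2 + 2 + 2 + 8 = 27.
Along x: (9246 + 8·x) / 27 = 411 (existing moment 3·396 + 1·736 + 6·650 + 3·50 + 2·257 + 2·640 + 2·739 = 9246) ⇒ x = (11097 − 9246) / 8 ≈ 231.38.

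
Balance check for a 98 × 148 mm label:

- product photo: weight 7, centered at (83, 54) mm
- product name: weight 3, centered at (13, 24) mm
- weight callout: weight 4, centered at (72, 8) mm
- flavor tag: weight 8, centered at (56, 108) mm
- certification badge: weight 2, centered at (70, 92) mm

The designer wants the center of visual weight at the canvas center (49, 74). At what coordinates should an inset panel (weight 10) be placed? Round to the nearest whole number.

(17, 99)

With the inset panel, Σw becomes 7 + 3 + 4 + 8 + 2 + 10 = 34.
x: need Σw·x = 34·49 = 1666. Existing = 7·83 + 3·13 + 4·72 + 8·56 + 2·70 = 1496. Remainder 170 / 10 ≈ 17.00.
y: need Σw·y = 34·74 = 2516. Existing = 7·54 + 3·24 + 4·8 + 8·108 + 2·92 = 1530. Remainder 986 / 10 ≈ 98.60.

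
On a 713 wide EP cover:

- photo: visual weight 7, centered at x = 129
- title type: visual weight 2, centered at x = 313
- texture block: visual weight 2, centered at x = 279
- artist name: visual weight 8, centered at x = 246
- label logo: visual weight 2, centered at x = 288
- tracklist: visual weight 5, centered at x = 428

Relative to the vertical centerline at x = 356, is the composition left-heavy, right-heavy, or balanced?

Σw = 7 + 2 + 2 + 8 + 2 + 5 = 26.
Σw·x = 6771; x̄ = 6771/26 ≈ 260.42.
260.4 vs midline 356 → left-heavy.

left-heavy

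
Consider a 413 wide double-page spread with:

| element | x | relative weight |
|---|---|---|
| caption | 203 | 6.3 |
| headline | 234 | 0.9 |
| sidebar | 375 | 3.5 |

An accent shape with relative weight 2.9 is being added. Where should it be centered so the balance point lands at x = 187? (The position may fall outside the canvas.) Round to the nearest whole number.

After adding the accent shape, total weight = 6.3 + 0.9 + 3.5 + 2.9 = 13.6.
x: need Σw·x = 13.6·187 = 2543.2. Existing = 6.3·203 + 0.9·234 + 3.5·375 = 2802.0. Remainder -258.8 / 2.9 ≈ -89.24.

x ≈ -89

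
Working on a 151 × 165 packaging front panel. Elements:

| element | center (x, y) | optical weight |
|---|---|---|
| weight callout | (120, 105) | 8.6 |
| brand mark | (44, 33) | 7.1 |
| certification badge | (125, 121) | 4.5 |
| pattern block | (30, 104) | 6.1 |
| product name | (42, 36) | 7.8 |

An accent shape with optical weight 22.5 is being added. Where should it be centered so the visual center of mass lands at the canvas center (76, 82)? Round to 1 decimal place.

(83.7, 90.9)

New total weight: (8.6 + 7.1 + 4.5 + 6.1 + 7.8) + 22.5 = 56.6.
x: target moment 56.6×76 = 4301.6; current 8.6·120 + 7.1·44 + 4.5·125 + 6.1·30 + 7.8·42 = 2417.5; the accent shape supplies 1884.1, so x = 1884.1/22.5 ≈ 83.74.
y: target moment 56.6×82 = 4641.2; current 8.6·105 + 7.1·33 + 4.5·121 + 6.1·104 + 7.8·36 = 2597.0; the accent shape supplies 2044.2, so y = 2044.2/22.5 ≈ 90.85.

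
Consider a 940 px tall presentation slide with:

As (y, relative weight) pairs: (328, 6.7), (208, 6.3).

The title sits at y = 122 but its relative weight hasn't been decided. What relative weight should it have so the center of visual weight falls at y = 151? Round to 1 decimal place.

w ≈ 53.3

Known weights sum to 6.7 + 6.3 = 13.0; their moment is 6.7·328 + 6.3·208 = 3508.0.
For the centroid to hit 151: (3508.0 + w·122) / (13.0 + w) = 151.
Solving: w = (151·13.0 − 3508.0) / (122 − 151) = -1545.0 / -29 ≈ 53.28.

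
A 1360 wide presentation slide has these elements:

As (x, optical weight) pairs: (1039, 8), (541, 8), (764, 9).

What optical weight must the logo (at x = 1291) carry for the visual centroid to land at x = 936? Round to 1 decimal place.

w ≈ 10.9

Known weights sum to 8 + 8 + 9 = 25; their moment is 8·1039 + 8·541 + 9·764 = 19516.
Balance at x = 936 requires (19516 + w·1291) / (25 + w) = 936.
Rearranging, w·(1291 − 936) = 936·25 − 19516 = 3884, so w ≈ 3884/355 = 10.94.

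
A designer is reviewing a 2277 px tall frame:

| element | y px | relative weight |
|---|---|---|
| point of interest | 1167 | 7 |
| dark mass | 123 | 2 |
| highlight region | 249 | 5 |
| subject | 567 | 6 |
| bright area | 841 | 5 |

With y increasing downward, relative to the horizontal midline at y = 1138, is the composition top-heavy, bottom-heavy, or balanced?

top-heavy

Total weight = 7 + 2 + 5 + 6 + 5 = 25.
Σw·y = 7·1167 + 2·123 + 5·249 + 6·567 + 5·841 = 17267, so ȳ = 17267/25 ≈ 690.68.
Since 690.7 is above (smaller y than) 1138, the composition reads top-heavy.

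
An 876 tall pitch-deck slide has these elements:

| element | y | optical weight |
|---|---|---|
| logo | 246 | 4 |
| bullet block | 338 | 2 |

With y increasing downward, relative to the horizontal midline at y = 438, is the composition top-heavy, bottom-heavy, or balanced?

Σw = 4 + 2 = 6.
y: (4·246 + 2·338) / 6 = 1660 / 6 ≈ 276.67
276.7 vs midline 438 → top-heavy.

top-heavy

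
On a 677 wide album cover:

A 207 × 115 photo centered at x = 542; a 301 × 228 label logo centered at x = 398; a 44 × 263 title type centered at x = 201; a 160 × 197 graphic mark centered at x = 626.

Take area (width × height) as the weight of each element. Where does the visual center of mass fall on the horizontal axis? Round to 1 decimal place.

Areas: photo 207·115 = 23805, label logo 301·228 = 68628, title type 44·263 = 11572, graphic mark 160·197 = 31520. Total weight = 135525.
x-moment: 23805·542 + 68628·398 + 11572·201 + 31520·626 = 62273746; centroid 62273746/135525 ≈ 459.50.

x ≈ 459.5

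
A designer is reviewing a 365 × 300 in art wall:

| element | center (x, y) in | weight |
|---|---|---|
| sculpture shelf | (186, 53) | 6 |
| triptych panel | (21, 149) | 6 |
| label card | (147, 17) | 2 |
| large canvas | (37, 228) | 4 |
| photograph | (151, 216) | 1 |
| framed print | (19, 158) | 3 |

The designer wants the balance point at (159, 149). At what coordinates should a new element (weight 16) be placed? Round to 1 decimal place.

After adding the new element, total weight = 6 + 6 + 2 + 4 + 1 + 3 + 16 = 38.
x: need Σw·x = 38·159 = 6042. Existing = 6·186 + 6·21 + 2·147 + 4·37 + 1·151 + 3·19 = 1892. Remainder 4150 / 16 ≈ 259.38.
y: need Σw·y = 38·149 = 5662. Existing = 6·53 + 6·149 + 2·17 + 4·228 + 1·216 + 3·158 = 2848. Remainder 2814 / 16 ≈ 175.88.

(259.4, 175.9)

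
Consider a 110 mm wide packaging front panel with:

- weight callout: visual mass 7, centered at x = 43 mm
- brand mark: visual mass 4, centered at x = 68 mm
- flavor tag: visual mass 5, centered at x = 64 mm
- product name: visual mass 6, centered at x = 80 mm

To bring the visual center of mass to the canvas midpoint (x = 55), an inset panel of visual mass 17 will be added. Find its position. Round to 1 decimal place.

x ≈ 45.4

New total weight: (7 + 4 + 5 + 6) + 17 = 39.
Along x: (1373 + 17·x) / 39 = 55 (existing moment 7·43 + 4·68 + 5·64 + 6·80 = 1373) ⇒ x = (2145 − 1373) / 17 ≈ 45.41.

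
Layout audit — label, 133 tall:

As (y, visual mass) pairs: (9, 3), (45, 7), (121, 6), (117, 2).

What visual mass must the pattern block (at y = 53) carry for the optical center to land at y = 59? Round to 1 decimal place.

w ≈ 40.0

Fixed elements: Σw = 3 + 7 + 6 + 2 = 18, Σw·y = 3·9 + 7·45 + 6·121 + 2·117 = 1302.
Set Σw·y/Σw = 59: (1302 + 53w) = 59·(18 + w).
Solving: w = (59·18 − 1302) / (53 − 59) = -240 / -6 ≈ 40.00.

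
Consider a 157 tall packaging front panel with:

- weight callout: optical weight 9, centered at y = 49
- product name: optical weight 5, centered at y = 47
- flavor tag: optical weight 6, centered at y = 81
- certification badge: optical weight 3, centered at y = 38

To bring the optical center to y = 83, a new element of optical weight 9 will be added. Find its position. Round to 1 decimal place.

With the new element, Σw becomes 9 + 5 + 6 + 3 + 9 = 32.
y: need Σw·y = 32·83 = 2656. Existing = 9·49 + 5·47 + 6·81 + 3·38 = 1276. Remainder 1380 / 9 ≈ 153.33.

y ≈ 153.3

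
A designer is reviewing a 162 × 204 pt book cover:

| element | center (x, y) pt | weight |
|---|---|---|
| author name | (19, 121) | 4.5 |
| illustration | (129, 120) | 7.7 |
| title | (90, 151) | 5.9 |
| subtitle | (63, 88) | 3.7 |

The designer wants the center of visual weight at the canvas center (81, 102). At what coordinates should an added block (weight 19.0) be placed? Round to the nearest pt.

After adding the added block, total weight = 4.5 + 7.7 + 5.9 + 3.7 + 19.0 = 40.8.
x: target moment 40.8×81 = 3304.8; current 4.5·19 + 7.7·129 + 5.9·90 + 3.7·63 = 1842.9; the added block supplies 1461.9, so x = 1461.9/19.0 ≈ 76.94.
y: target moment 40.8×102 = 4161.6; current 4.5·121 + 7.7·120 + 5.9·151 + 3.7·88 = 2685.0; the added block supplies 1476.6, so y = 1476.6/19.0 ≈ 77.72.

(77, 78)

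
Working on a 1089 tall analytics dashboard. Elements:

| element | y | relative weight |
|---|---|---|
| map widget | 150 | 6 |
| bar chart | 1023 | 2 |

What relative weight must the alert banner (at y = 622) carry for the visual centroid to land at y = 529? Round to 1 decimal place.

w ≈ 13.8

Existing Σw = 8 (6 + 2); existing moment 6·150 + 2·1023 = 2946.
Balance at y = 529 requires (2946 + w·622) / (8 + w) = 529.
Rearranging, w·(622 − 529) = 529·8 − 2946 = 1286, so w ≈ 1286/93 = 13.83.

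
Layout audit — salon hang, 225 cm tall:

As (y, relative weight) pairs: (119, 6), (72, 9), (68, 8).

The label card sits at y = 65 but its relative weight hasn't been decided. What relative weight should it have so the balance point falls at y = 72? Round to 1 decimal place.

Existing Σw = 23 (6 + 9 + 8); existing moment 6·119 + 9·72 + 8·68 = 1906.
Balance at y = 72 requires (1906 + w·65) / (23 + w) = 72.
Solving: w = (72·23 − 1906) / (65 − 72) = -250 / -7 ≈ 35.71.

w ≈ 35.7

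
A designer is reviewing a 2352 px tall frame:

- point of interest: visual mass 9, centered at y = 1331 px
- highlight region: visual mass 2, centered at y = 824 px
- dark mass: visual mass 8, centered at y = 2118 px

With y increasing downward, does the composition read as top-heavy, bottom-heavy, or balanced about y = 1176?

Σw = 9 + 2 + 8 = 19.
y-moment: 9·1331 + 2·824 + 8·2118 = 30571; centroid 30571/19 ≈ 1609.00.
1609.0 vs midline 1176 → bottom-heavy.

bottom-heavy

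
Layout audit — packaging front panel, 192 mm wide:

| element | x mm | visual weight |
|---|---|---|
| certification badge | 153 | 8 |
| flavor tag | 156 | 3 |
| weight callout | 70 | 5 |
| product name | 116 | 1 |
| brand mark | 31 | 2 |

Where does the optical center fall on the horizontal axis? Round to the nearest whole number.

x ≈ 117

Weights sum to 8 + 3 + 5 + 1 + 2 = 19.
x-moment: 8·153 + 3·156 + 5·70 + 1·116 + 2·31 = 2220; centroid 2220/19 ≈ 116.84.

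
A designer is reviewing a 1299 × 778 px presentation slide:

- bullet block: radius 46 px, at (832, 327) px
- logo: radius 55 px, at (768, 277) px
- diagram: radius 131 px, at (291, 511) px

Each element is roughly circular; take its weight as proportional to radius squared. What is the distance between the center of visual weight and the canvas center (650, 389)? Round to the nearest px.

≈ 254 px

r² weights: bullet block 46² = 2116, logo 55² = 3025, diagram 131² = 17161. Total = 22302.
Σw·x = 2116·832 + 3025·768 + 17161·291 = 9077563, so x̄ = 9077563/22302 ≈ 407.03.
Σw·y = 2116·327 + 3025·277 + 17161·511 = 10299128, so ȳ = 10299128/22302 ≈ 461.80.
From (650, 389): dx = -242.97, dy = 72.80, so the distance is √(dx²+dy²) ≈ 253.64.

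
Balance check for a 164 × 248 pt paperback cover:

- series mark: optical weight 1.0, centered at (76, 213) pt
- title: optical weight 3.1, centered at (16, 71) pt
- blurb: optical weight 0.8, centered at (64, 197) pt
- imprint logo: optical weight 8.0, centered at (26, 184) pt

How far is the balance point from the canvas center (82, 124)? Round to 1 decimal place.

Σw = 1.0 + 3.1 + 0.8 + 8.0 = 12.9.
x: (1.0·76 + 3.1·16 + 0.8·64 + 8.0·26) / 12.9 = 384.8 / 12.9 ≈ 29.83
y: (1.0·213 + 3.1·71 + 0.8·197 + 8.0·184) / 12.9 = 2062.7 / 12.9 ≈ 159.90
Relative to (82, 124): Δ = (-52.17, 35.90); |Δ| = √(-52.17² + 35.90²) ≈ 63.33.

≈ 63.3 pt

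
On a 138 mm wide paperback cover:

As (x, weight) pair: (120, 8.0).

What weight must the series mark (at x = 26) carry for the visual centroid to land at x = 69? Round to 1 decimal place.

w ≈ 9.5

Known: weight 8.0 with moment 8.0·120 = 960.0.
For the centroid to hit 69: (960.0 + w·26) / (8.0 + w) = 69.
Rearranging, w·(26 − 69) = 69·8.0 − 960.0 = -408.0, so w ≈ -408.0/-43 = 9.49.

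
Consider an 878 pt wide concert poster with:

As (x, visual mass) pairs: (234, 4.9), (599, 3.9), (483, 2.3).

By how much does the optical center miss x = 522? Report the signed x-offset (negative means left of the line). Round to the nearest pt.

Σw = 4.9 + 3.9 + 2.3 = 11.1.
x: (4.9·234 + 3.9·599 + 2.3·483) / 11.1 = 4593.6 / 11.1 ≈ 413.84
Difference: 413.84 − 522 ≈ -108.16.

≈ -108 pt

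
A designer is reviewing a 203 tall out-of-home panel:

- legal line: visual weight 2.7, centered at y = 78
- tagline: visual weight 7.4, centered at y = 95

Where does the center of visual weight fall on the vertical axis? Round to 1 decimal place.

Σw = 2.7 + 7.4 = 10.1.
y-moment: 2.7·78 + 7.4·95 = 913.6; centroid 913.6/10.1 ≈ 90.46.

y ≈ 90.5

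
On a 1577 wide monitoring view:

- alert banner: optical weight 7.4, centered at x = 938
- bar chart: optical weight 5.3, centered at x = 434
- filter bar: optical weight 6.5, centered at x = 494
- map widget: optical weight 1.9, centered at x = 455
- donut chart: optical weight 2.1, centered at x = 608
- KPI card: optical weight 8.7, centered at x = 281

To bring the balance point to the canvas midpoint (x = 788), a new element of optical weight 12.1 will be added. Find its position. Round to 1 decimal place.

x ≈ 1457.3

With the new element, Σw becomes 7.4 + 5.3 + 6.5 + 1.9 + 2.1 + 8.7 + 12.1 = 44.0.
Along x: (17038.4 + 12.1·x) / 44.0 = 788 (existing moment 7.4·938 + 5.3·434 + 6.5·494 + 1.9·455 + 2.1·608 + 8.7·281 = 17038.4) ⇒ x = (34672.0 − 17038.4) / 12.1 ≈ 1457.32.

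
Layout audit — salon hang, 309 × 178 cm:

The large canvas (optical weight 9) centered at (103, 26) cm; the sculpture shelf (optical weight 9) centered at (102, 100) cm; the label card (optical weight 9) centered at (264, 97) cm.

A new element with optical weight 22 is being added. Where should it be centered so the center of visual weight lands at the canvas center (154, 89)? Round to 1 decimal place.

(151.1, 107.0)

After adding the new element, total weight = 9 + 9 + 9 + 22 = 49.
Along x: (4221 + 22·x) / 49 = 154 (existing moment 9·103 + 9·102 + 9·264 = 4221) ⇒ x = (7546 − 4221) / 22 ≈ 151.14.
Along y: (2007 + 22·y) / 49 = 89 (existing moment 9·26 + 9·100 + 9·97 = 2007) ⇒ y = (4361 − 2007) / 22 ≈ 107.00.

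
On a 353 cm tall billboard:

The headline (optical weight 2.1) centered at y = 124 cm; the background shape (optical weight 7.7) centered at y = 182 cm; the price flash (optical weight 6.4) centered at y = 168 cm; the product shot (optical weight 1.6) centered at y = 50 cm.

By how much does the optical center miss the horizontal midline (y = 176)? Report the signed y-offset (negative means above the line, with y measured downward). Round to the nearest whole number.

Weights sum to 2.1 + 7.7 + 6.4 + 1.6 = 17.8.
Σw·y = 2.1·124 + 7.7·182 + 6.4·168 + 1.6·50 = 2817.0, so ȳ = 2817.0/17.8 ≈ 158.26.
Offset from y = 176: 158.26 − 176 ≈ -17.74.

≈ -18 cm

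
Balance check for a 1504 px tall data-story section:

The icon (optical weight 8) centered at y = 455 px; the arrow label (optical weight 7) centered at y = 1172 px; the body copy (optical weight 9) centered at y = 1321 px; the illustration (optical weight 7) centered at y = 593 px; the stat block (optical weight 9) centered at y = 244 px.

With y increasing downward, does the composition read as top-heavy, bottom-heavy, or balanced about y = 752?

balanced

Total weight = 8 + 7 + 9 + 7 + 9 = 40.
y-moment: 8·455 + 7·1172 + 9·1321 + 7·593 + 9·244 = 30080; centroid 30080/40 ≈ 752.00.
That equals the midline 752 — balanced.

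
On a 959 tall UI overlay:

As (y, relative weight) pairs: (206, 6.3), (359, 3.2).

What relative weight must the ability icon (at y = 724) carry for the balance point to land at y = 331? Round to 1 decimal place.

w ≈ 1.8

Existing Σw = 9.5 (6.3 + 3.2); existing moment 6.3·206 + 3.2·359 = 2446.6.
Set Σw·y/Σw = 331: (2446.6 + 724w) = 331·(9.5 + w).
Solving: w = (331·9.5 − 2446.6) / (724 − 331) = 697.9 / 393 ≈ 1.78.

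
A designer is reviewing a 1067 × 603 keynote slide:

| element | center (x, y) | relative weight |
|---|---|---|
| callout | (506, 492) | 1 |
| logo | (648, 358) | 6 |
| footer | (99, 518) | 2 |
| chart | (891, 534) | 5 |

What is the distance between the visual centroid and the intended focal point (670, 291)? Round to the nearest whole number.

≈ 164

Weights sum to 1 + 6 + 2 + 5 = 14.
x: (1·506 + 6·648 + 2·99 + 5·891) / 14 = 9047 / 14 ≈ 646.21
y: (1·492 + 6·358 + 2·518 + 5·534) / 14 = 6346 / 14 ≈ 453.29
Offset from (670, 291): Δx ≈ -23.79, Δy ≈ 162.29; distance = √(Δx² + Δy²) ≈ 164.02.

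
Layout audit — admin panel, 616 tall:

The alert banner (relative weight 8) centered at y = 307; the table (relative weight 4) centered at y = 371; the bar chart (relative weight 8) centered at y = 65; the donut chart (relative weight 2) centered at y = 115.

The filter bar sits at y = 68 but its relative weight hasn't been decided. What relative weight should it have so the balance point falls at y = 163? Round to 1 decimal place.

w ≈ 11.6

Fixed elements: Σw = 8 + 4 + 8 + 2 = 22, Σw·y = 8·307 + 4·371 + 8·65 + 2·115 = 4690.
For the centroid to hit 163: (4690 + w·68) / (22 + w) = 163.
Solving: w = (163·22 − 4690) / (68 − 163) = -1104 / -95 ≈ 11.62.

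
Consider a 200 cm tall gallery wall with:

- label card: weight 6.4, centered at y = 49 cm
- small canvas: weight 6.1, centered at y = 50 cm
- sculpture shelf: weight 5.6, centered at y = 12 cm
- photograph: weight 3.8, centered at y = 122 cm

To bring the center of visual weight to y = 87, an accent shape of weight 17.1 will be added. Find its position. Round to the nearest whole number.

y ≈ 131

With the accent shape, Σw becomes 6.4 + 6.1 + 5.6 + 3.8 + 17.1 = 39.0.
Along y: (1149.4 + 17.1·y) / 39.0 = 87 (existing moment 6.4·49 + 6.1·50 + 5.6·12 + 3.8·122 = 1149.4) ⇒ y = (3393.0 − 1149.4) / 17.1 ≈ 131.20.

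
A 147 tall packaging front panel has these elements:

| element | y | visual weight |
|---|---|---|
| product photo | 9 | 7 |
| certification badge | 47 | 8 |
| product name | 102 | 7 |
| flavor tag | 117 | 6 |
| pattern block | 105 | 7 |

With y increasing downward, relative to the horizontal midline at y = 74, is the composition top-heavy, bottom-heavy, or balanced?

balanced

Weights sum to 7 + 8 + 7 + 6 + 7 = 35.
y: (7·9 + 8·47 + 7·102 + 6·117 + 7·105) / 35 = 2590 / 35 ≈ 74.00
That equals the midline 74 — balanced.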